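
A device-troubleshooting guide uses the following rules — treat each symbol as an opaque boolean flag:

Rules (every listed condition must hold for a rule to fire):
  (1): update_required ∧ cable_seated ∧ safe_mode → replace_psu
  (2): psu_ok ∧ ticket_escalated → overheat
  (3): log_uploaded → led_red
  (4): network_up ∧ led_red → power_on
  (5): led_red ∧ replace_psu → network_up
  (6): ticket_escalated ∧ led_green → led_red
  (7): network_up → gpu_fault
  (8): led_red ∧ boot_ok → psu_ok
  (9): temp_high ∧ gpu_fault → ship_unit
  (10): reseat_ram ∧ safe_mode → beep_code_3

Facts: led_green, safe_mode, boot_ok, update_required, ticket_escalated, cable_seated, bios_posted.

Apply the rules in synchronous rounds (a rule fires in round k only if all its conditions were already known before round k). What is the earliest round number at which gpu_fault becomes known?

3

Round 1 fires (1), (6), giving replace_psu, led_red.
Round 2 fires (5), (8), giving network_up, psu_ok.
Round 3 fires (2), (4), (7), giving overheat, power_on, gpu_fault.
gpu_fault first appears in round 3.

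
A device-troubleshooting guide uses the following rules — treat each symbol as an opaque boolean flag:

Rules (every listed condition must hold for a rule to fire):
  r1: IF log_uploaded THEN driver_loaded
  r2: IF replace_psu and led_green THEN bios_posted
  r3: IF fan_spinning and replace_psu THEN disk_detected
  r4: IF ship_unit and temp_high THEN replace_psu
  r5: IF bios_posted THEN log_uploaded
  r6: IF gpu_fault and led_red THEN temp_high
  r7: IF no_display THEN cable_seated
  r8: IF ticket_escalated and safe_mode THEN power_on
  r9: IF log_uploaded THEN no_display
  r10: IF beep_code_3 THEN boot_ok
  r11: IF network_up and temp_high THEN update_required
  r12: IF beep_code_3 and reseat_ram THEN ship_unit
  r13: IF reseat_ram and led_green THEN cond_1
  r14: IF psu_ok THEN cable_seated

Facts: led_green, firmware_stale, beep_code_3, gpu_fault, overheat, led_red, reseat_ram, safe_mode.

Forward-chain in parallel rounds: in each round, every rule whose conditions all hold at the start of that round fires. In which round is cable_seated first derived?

Round 1 fires r6, r10, r12, r13, giving temp_high, boot_ok, ship_unit, cond_1.
Round 2 fires r4, giving replace_psu.
Round 3 fires r2, giving bios_posted.
Round 4 fires r5, giving log_uploaded.
Round 5 fires r1, r9, giving driver_loaded, no_display.
Round 6 fires r7, giving cable_seated.
cable_seated first appears in round 6.

6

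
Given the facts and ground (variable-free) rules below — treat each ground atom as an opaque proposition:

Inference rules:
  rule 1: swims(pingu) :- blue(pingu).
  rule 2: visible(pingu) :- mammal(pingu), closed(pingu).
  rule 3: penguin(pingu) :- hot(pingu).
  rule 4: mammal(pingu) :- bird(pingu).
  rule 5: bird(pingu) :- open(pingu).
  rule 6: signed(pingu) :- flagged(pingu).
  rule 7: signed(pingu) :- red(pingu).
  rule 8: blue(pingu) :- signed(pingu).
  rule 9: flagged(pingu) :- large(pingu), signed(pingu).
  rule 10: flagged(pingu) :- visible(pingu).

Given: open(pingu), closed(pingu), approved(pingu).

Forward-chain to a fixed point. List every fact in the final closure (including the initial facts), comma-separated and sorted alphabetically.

approved(pingu), bird(pingu), blue(pingu), closed(pingu), flagged(pingu), mammal(pingu), open(pingu), signed(pingu), swims(pingu), visible(pingu)

[1] rule 5 [bird(pingu) :- open(pingu).]. ⇒ new: bird(pingu).
[2] rule 4 [mammal(pingu) :- bird(pingu).]. ⇒ new: mammal(pingu).
[3] rule 2 [visible(pingu) :- mammal(pingu), closed(pingu).]. ⇒ new: visible(pingu).
[4] rule 10 [flagged(pingu) :- visible(pingu).]. ⇒ new: flagged(pingu).
[5] rule 6 [signed(pingu) :- flagged(pingu).]. ⇒ new: signed(pingu).
[6] rule 8 [blue(pingu) :- signed(pingu).]. ⇒ new: blue(pingu).
[7] rule 1 [swims(pingu) :- blue(pingu).]. ⇒ new: swims(pingu).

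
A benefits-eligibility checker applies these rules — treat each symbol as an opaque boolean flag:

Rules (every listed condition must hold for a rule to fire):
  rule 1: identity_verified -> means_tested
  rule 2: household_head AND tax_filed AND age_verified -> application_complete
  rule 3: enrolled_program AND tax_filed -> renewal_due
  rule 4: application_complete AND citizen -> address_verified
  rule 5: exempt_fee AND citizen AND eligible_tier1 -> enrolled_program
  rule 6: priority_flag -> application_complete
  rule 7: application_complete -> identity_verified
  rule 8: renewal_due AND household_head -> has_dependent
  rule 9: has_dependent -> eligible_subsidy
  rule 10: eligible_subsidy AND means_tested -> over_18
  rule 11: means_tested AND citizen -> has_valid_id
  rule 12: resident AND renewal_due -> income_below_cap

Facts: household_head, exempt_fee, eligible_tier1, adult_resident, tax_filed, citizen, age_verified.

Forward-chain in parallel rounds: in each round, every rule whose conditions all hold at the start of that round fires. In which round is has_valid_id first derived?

4

Round 1 — rule 2, rule 5, derive application_complete, enrolled_program.
Round 2 — rule 3, rule 4, rule 7, derive renewal_due, address_verified, identity_verified.
Round 3 — rule 1, rule 8, derive means_tested, has_dependent.
Round 4 — rule 9, rule 11, derive eligible_subsidy, has_valid_id.
has_valid_id first appears in round 4.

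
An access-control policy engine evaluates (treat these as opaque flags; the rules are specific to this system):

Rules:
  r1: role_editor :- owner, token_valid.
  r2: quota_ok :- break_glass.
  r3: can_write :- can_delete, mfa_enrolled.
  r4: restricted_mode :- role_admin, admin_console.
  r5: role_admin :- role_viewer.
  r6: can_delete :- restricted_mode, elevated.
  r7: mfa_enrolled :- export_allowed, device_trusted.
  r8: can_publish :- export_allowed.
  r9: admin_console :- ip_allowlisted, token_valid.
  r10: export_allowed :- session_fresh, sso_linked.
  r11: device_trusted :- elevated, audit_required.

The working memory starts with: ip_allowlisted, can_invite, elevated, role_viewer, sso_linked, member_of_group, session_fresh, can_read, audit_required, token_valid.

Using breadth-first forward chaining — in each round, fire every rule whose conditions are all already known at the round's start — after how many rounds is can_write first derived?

[1] r5 [role_admin :- role_viewer.]; r9 [admin_console :- ip_allowlisted, token_valid.]; r10 [export_allowed :- session_fresh, sso_linked.]; r11 [device_trusted :- elevated, audit_required.]. ⇒ new: role_admin, admin_console, export_allowed, device_trusted.
[2] r4 [restricted_mode :- role_admin, admin_console.]; r7 [mfa_enrolled :- export_allowed, device_trusted.]; r8 [can_publish :- export_allowed.]. ⇒ new: restricted_mode, mfa_enrolled, can_publish.
[3] r6 [can_delete :- restricted_mode, elevated.]. ⇒ new: can_delete.
[4] r3 [can_write :- can_delete, mfa_enrolled.]. ⇒ new: can_write.
can_write first appears in round 4.

4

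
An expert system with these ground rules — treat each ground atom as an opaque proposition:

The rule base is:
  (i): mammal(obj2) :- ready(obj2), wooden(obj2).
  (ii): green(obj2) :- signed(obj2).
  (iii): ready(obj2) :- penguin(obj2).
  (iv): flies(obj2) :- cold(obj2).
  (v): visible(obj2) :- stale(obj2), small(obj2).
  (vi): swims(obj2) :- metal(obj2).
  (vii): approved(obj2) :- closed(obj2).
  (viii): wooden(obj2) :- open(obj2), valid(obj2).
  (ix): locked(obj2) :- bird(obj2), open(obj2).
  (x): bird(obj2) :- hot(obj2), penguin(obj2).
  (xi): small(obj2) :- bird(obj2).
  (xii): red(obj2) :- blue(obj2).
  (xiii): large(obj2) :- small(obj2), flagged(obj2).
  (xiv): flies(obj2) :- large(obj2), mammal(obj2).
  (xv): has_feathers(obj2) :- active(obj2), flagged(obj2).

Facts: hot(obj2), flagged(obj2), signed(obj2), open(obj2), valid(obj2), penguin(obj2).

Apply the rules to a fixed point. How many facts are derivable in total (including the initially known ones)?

15

Round 1 — (ii), (iii), (viii), (x), derive green(obj2), ready(obj2), wooden(obj2), bird(obj2).
Round 2 — (i), (ix), (xi), derive mammal(obj2), locked(obj2), small(obj2).
Round 3 — (xiii), derive large(obj2).
Round 4 — (xiv), derive flies(obj2).
Closure: {bird(obj2), flagged(obj2), flies(obj2), green(obj2), hot(obj2), large(obj2), locked(obj2), mammal(obj2), open(obj2), penguin(obj2), ready(obj2), signed(obj2), small(obj2), valid(obj2), wooden(obj2)} — 15 facts.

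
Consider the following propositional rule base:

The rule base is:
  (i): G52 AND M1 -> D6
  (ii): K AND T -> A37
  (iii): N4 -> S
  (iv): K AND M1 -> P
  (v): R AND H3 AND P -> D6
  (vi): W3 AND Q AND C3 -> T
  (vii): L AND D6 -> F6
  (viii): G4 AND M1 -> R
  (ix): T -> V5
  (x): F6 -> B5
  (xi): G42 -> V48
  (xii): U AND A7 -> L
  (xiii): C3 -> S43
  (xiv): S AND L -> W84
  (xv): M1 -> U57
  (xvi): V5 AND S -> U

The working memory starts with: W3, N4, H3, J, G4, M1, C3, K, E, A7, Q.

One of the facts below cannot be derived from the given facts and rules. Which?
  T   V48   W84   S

Round 1: (iii) [N4 -> S]; (iv) [K AND M1 -> P]; (vi) [W3 AND Q AND C3 -> T]; (viii) [G4 AND M1 -> R]; (xiii) [C3 -> S43]; (xv) [M1 -> U57]. Adds S, P, T, R, S43, U57.
Round 2: (ii) [K AND T -> A37]; (v) [R AND H3 AND P -> D6]; (ix) [T -> V5]. Adds A37, D6, V5.
Round 3: (xvi) [V5 AND S -> U]. Adds U.
Round 4: (xii) [U AND A7 -> L]. Adds L.
Round 5: (vii) [L AND D6 -> F6]; (xiv) [S AND L -> W84]. Adds F6, W84.
Round 6: (x) [F6 -> B5]. Adds B5.
Derived: S (round 1), T (round 1), W84 (round 5). V48 never appears in any round.

V48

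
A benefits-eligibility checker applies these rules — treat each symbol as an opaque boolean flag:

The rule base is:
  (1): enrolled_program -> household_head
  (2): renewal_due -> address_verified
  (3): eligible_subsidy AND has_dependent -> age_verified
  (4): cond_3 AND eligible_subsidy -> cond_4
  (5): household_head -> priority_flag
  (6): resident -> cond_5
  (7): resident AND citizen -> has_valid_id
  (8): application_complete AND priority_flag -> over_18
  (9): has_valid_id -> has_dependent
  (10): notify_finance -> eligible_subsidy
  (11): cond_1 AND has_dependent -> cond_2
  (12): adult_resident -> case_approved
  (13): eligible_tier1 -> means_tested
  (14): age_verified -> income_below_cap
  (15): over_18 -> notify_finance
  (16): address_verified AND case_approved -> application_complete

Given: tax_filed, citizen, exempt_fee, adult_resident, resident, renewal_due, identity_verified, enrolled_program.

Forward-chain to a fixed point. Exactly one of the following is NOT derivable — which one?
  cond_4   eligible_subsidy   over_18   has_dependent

[1] (1) [enrolled_program -> household_head]; (2) [renewal_due -> address_verified]; (6) [resident -> cond_5]; (7) [resident AND citizen -> has_valid_id]; (12) [adult_resident -> case_approved]. ⇒ new: household_head, address_verified, cond_5, has_valid_id, case_approved.
[2] (5) [household_head -> priority_flag]; (9) [has_valid_id -> has_dependent]; (16) [address_verified AND case_approved -> application_complete]. ⇒ new: priority_flag, has_dependent, application_complete.
[3] (8) [application_complete AND priority_flag -> over_18]. ⇒ new: over_18.
[4] (15) [over_18 -> notify_finance]. ⇒ new: notify_finance.
[5] (10) [notify_finance -> eligible_subsidy]. ⇒ new: eligible_subsidy.
[6] (3) [eligible_subsidy AND has_dependent -> age_verified]. ⇒ new: age_verified.
[7] (14) [age_verified -> income_below_cap]. ⇒ new: income_below_cap.
Derived: over_18 (round 3), has_dependent (round 2), eligible_subsidy (round 5). cond_4 never appears in any round.

cond_4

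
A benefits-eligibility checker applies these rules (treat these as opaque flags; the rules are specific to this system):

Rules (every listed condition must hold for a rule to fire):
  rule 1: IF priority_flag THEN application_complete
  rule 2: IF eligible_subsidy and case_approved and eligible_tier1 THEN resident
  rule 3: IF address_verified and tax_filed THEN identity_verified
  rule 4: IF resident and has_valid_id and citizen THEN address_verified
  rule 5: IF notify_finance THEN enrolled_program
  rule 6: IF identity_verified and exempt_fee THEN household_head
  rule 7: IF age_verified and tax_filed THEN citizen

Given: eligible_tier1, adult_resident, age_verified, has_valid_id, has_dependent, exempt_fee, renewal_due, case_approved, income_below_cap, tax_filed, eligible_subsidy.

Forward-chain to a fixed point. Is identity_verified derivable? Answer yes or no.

[1] rule 2 [IF eligible_subsidy and case_approved and eligible_tier1 THEN resident]; rule 7 [IF age_verified and tax_filed THEN citizen]. ⇒ new: resident, citizen.
[2] rule 4 [IF resident and has_valid_id and citizen THEN address_verified]. ⇒ new: address_verified.
[3] rule 3 [IF address_verified and tax_filed THEN identity_verified]. ⇒ new: identity_verified.
[4] rule 6 [IF identity_verified and exempt_fee THEN household_head]. ⇒ new: household_head.
identity_verified appears in round 3, so it is derivable.

yes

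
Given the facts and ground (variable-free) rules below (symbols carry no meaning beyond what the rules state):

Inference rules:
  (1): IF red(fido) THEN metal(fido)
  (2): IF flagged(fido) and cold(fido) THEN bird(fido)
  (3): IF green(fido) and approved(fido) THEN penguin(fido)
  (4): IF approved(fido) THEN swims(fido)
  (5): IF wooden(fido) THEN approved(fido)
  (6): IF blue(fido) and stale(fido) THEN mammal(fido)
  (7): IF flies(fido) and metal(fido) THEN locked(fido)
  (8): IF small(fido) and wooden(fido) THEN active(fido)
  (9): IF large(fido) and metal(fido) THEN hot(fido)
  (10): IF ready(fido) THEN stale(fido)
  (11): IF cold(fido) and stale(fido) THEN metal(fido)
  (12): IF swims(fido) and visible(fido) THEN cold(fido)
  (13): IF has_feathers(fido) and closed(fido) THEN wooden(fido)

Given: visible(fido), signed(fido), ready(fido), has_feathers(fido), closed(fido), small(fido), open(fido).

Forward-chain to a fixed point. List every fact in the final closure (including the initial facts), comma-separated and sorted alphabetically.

Round 1 fires (10), (13), giving stale(fido), wooden(fido).
Round 2 fires (5), (8), giving approved(fido), active(fido).
Round 3 fires (4), giving swims(fido).
Round 4 fires (12), giving cold(fido).
Round 5 fires (11), giving metal(fido).

active(fido), approved(fido), closed(fido), cold(fido), has_feathers(fido), metal(fido), open(fido), ready(fido), signed(fido), small(fido), stale(fido), swims(fido), visible(fido), wooden(fido)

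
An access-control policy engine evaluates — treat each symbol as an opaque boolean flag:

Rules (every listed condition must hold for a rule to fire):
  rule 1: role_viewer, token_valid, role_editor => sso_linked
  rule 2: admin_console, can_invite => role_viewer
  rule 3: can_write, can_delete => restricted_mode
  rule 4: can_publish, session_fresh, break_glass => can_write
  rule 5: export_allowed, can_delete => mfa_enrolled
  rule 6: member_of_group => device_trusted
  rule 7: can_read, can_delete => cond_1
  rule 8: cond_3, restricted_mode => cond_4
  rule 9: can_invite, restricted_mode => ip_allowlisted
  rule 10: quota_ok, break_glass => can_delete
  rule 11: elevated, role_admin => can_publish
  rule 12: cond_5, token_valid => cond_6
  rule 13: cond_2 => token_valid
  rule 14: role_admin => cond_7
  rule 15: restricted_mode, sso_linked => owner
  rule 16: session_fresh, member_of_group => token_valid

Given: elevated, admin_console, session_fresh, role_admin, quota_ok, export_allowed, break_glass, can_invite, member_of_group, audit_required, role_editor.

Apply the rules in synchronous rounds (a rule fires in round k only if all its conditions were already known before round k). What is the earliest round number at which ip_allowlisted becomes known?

4

Round 1 fires rule 2, rule 6, rule 10, rule 11, rule 14, rule 16, giving role_viewer, device_trusted, can_delete, can_publish, cond_7, token_valid.
Round 2 fires rule 1, rule 4, rule 5, giving sso_linked, can_write, mfa_enrolled.
Round 3 fires rule 3, giving restricted_mode.
Round 4 fires rule 9, rule 15, giving ip_allowlisted, owner.
ip_allowlisted first appears in round 4.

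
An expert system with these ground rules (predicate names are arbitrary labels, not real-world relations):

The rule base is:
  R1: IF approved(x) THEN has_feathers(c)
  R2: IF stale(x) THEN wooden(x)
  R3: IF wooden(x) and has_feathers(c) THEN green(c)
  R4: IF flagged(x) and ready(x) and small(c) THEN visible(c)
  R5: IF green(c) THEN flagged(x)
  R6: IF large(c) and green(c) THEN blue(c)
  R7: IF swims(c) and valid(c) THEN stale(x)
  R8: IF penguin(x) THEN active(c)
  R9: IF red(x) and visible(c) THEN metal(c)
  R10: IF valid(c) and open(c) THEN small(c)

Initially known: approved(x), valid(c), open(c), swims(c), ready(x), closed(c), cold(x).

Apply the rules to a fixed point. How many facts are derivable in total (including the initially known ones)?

Round 1 fires R1, R7, R10, giving has_feathers(c), stale(x), small(c).
Round 2 fires R2, giving wooden(x).
Round 3 fires R3, giving green(c).
Round 4 fires R5, giving flagged(x).
Round 5 fires R4, giving visible(c).
Closure: {approved(x), closed(c), cold(x), flagged(x), green(c), has_feathers(c), open(c), ready(x), small(c), stale(x), swims(c), valid(c), visible(c), wooden(x)} — 14 facts.

14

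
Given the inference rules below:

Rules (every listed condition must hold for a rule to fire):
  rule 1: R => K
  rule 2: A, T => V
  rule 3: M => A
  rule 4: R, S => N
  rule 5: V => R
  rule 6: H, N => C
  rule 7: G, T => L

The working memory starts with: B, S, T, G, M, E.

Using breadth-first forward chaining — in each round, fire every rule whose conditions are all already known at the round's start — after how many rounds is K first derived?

Round 1: rule 3 [M => A]; rule 7 [G, T => L]. Adds A, L.
Round 2: rule 2 [A, T => V]. Adds V.
Round 3: rule 5 [V => R]. Adds R.
Round 4: rule 1 [R => K]; rule 4 [R, S => N]. Adds K, N.
K first appears in round 4.

4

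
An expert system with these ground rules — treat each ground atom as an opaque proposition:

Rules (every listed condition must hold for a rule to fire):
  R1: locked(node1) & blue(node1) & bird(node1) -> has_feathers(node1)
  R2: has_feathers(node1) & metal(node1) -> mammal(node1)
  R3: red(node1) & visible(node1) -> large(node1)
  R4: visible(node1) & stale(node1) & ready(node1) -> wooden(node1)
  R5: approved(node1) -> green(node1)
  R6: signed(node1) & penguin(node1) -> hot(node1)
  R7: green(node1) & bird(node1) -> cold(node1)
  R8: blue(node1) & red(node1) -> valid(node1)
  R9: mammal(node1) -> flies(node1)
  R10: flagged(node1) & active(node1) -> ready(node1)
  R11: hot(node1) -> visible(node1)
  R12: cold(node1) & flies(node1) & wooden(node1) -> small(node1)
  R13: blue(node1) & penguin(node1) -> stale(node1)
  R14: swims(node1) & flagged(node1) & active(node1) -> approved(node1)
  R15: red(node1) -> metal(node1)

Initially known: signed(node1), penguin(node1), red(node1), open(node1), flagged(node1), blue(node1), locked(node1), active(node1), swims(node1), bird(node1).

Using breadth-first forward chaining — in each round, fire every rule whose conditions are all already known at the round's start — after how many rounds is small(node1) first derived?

[1] R1 [locked(node1) & blue(node1) & bird(node1) -> has_feathers(node1)]; R6 [signed(node1) & penguin(node1) -> hot(node1)]; R8 [blue(node1) & red(node1) -> valid(node1)]; R10 [flagged(node1) & active(node1) -> ready(node1)]; R13 [blue(node1) & penguin(node1) -> stale(node1)]; R14 [swims(node1) & flagged(node1) & active(node1) -> approved(node1)]; R15 [red(node1) -> metal(node1)]. ⇒ new: has_feathers(node1), hot(node1), valid(node1), ready(node1), stale(node1), approved(node1), metal(node1).
[2] R2 [has_feathers(node1) & metal(node1) -> mammal(node1)]; R5 [approved(node1) -> green(node1)]; R11 [hot(node1) -> visible(node1)]. ⇒ new: mammal(node1), green(node1), visible(node1).
[3] R3 [red(node1) & visible(node1) -> large(node1)]; R4 [visible(node1) & stale(node1) & ready(node1) -> wooden(node1)]; R7 [green(node1) & bird(node1) -> cold(node1)]; R9 [mammal(node1) -> flies(node1)]. ⇒ new: large(node1), wooden(node1), cold(node1), flies(node1).
[4] R12 [cold(node1) & flies(node1) & wooden(node1) -> small(node1)]. ⇒ new: small(node1).
small(node1) first appears in round 4.

4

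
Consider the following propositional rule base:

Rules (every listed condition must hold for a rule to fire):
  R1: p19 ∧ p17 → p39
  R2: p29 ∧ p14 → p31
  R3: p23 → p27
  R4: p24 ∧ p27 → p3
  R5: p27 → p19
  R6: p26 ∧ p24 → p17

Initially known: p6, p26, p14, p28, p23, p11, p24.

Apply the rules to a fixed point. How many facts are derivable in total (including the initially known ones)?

12

Round 1 fires R3, R6, giving p27, p17.
Round 2 fires R4, R5, giving p3, p19.
Round 3 fires R1, giving p39.
Closure: {p11, p14, p17, p19, p23, p24, p26, p27, p28, p3, p39, p6} — 12 facts.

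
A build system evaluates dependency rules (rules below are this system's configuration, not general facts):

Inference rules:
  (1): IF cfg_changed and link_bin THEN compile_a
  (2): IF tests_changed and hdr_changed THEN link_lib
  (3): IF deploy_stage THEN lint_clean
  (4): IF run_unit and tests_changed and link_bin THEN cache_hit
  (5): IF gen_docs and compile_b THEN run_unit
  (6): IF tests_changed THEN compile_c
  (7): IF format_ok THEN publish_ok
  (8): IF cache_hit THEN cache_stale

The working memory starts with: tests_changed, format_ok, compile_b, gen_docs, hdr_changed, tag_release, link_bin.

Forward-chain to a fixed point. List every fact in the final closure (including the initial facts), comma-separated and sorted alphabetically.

Round 1 fires (2), (5), (6), (7), giving link_lib, run_unit, compile_c, publish_ok.
Round 2 fires (4), giving cache_hit.
Round 3 fires (8), giving cache_stale.

cache_hit, cache_stale, compile_b, compile_c, format_ok, gen_docs, hdr_changed, link_bin, link_lib, publish_ok, run_unit, tag_release, tests_changed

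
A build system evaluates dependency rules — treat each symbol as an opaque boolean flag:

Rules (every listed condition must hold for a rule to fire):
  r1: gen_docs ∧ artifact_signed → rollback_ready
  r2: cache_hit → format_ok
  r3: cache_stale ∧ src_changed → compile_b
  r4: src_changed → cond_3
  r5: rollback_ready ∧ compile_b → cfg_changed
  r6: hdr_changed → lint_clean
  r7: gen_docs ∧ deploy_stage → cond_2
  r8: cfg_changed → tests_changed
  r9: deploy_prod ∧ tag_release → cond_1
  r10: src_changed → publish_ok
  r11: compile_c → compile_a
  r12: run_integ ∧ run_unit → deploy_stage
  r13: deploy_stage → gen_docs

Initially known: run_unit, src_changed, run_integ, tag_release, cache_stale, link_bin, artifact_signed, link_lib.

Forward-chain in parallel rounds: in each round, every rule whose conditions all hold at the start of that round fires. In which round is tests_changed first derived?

Round 1: r3 [cache_stale ∧ src_changed → compile_b]; r4 [src_changed → cond_3]; r10 [src_changed → publish_ok]; r12 [run_integ ∧ run_unit → deploy_stage]. Adds compile_b, cond_3, publish_ok, deploy_stage.
Round 2: r13 [deploy_stage → gen_docs]. Adds gen_docs.
Round 3: r1 [gen_docs ∧ artifact_signed → rollback_ready]; r7 [gen_docs ∧ deploy_stage → cond_2]. Adds rollback_ready, cond_2.
Round 4: r5 [rollback_ready ∧ compile_b → cfg_changed]. Adds cfg_changed.
Round 5: r8 [cfg_changed → tests_changed]. Adds tests_changed.
tests_changed first appears in round 5.

5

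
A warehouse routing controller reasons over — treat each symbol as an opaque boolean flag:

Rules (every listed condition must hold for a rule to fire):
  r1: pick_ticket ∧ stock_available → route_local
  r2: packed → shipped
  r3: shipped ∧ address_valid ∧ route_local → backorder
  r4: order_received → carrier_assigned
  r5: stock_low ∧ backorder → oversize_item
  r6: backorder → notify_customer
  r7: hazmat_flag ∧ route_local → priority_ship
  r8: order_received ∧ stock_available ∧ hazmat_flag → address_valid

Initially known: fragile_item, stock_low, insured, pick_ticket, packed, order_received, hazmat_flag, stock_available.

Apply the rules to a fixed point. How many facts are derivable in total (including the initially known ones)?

16

Round 1 — r1, r2, r4, r8, derive route_local, shipped, carrier_assigned, address_valid.
Round 2 — r3, r7, derive backorder, priority_ship.
Round 3 — r5, r6, derive oversize_item, notify_customer.
Closure: {address_valid, backorder, carrier_assigned, fragile_item, hazmat_flag, insured, notify_customer, order_received, oversize_item, packed, pick_ticket, priority_ship, route_local, shipped, stock_available, stock_low} — 16 facts.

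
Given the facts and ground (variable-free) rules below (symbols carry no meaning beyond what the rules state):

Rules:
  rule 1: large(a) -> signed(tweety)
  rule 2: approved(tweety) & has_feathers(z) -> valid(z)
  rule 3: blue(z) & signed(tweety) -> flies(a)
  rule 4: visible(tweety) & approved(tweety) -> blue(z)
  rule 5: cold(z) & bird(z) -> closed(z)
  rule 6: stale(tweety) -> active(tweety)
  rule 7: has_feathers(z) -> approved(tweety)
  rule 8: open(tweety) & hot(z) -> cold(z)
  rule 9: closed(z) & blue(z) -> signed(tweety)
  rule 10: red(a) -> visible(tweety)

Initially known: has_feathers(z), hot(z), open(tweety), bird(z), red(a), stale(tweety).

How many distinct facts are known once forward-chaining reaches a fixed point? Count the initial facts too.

15

Round 1: rule 6 [stale(tweety) -> active(tweety)]; rule 7 [has_feathers(z) -> approved(tweety)]; rule 8 [open(tweety) & hot(z) -> cold(z)]; rule 10 [red(a) -> visible(tweety)]. New: active(tweety), approved(tweety), cold(z), visible(tweety).
Round 2: rule 2 [approved(tweety) & has_feathers(z) -> valid(z)]; rule 4 [visible(tweety) & approved(tweety) -> blue(z)]; rule 5 [cold(z) & bird(z) -> closed(z)]. New: valid(z), blue(z), closed(z).
Round 3: rule 9 [closed(z) & blue(z) -> signed(tweety)]. New: signed(tweety).
Round 4: rule 3 [blue(z) & signed(tweety) -> flies(a)]. New: flies(a).
Closure: {active(tweety), approved(tweety), bird(z), blue(z), closed(z), cold(z), flies(a), has_feathers(z), hot(z), open(tweety), red(a), signed(tweety), stale(tweety), valid(z), visible(tweety)} — 15 facts.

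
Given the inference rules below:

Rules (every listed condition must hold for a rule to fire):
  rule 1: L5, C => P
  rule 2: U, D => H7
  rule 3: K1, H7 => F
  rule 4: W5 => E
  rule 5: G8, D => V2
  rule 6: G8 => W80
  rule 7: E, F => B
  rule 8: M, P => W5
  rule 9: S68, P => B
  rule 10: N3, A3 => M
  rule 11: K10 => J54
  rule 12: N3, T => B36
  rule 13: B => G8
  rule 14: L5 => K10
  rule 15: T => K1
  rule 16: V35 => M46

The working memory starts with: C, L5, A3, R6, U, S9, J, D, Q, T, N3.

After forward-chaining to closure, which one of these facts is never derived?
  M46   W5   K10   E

M46

Round 1: rule 1 [L5, C => P]; rule 2 [U, D => H7]; rule 10 [N3, A3 => M]; rule 12 [N3, T => B36]; rule 14 [L5 => K10]; rule 15 [T => K1]. New: P, H7, M, B36, K10, K1.
Round 2: rule 3 [K1, H7 => F]; rule 8 [M, P => W5]; rule 11 [K10 => J54]. New: F, W5, J54.
Round 3: rule 4 [W5 => E]. New: E.
Round 4: rule 7 [E, F => B]. New: B.
Round 5: rule 13 [B => G8]. New: G8.
Round 6: rule 5 [G8, D => V2]; rule 6 [G8 => W80]. New: V2, W80.
Derived: E (round 3), K10 (round 1), W5 (round 2). M46 never appears in any round.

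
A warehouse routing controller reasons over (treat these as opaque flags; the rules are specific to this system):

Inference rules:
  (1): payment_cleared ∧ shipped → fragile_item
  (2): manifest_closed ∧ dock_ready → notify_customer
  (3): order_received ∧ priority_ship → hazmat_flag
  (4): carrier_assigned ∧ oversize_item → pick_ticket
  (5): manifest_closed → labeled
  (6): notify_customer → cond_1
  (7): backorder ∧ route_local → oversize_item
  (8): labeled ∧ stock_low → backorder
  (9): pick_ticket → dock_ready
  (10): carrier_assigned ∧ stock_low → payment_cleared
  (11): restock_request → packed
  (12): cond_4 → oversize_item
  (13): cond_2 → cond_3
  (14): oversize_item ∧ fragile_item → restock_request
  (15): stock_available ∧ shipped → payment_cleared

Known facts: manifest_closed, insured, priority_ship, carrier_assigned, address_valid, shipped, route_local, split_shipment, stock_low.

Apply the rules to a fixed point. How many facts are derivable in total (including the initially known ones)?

Round 1: (5) [manifest_closed → labeled]; (10) [carrier_assigned ∧ stock_low → payment_cleared]. Adds labeled, payment_cleared.
Round 2: (1) [payment_cleared ∧ shipped → fragile_item]; (8) [labeled ∧ stock_low → backorder]. Adds fragile_item, backorder.
Round 3: (7) [backorder ∧ route_local → oversize_item]. Adds oversize_item.
Round 4: (4) [carrier_assigned ∧ oversize_item → pick_ticket]; (14) [oversize_item ∧ fragile_item → restock_request]. Adds pick_ticket, restock_request.
Round 5: (9) [pick_ticket → dock_ready]; (11) [restock_request → packed]. Adds dock_ready, packed.
Round 6: (2) [manifest_closed ∧ dock_ready → notify_customer]. Adds notify_customer.
Round 7: (6) [notify_customer → cond_1]. Adds cond_1.
Closure: {address_valid, backorder, carrier_assigned, cond_1, dock_ready, fragile_item, insured, labeled, manifest_closed, notify_customer, oversize_item, packed, payment_cleared, pick_ticket, priority_ship, restock_request, route_local, shipped, split_shipment, stock_low} — 20 facts.

20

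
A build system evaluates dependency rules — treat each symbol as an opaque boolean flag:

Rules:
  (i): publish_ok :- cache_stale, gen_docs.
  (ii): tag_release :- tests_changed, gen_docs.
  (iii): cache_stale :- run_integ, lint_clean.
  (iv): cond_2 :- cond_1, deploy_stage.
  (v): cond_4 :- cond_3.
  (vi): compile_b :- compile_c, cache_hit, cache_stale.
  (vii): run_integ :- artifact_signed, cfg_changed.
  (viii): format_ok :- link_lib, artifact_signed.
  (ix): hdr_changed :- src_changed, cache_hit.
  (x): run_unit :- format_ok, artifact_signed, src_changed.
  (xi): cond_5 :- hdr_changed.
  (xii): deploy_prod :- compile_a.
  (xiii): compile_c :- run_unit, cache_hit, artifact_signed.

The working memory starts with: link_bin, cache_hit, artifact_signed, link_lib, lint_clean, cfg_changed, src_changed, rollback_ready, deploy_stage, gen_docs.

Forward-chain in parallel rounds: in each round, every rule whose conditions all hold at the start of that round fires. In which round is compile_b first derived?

[1] (vii) [run_integ :- artifact_signed, cfg_changed.]; (viii) [format_ok :- link_lib, artifact_signed.]; (ix) [hdr_changed :- src_changed, cache_hit.]. ⇒ new: run_integ, format_ok, hdr_changed.
[2] (iii) [cache_stale :- run_integ, lint_clean.]; (x) [run_unit :- format_ok, artifact_signed, src_changed.]; (xi) [cond_5 :- hdr_changed.]. ⇒ new: cache_stale, run_unit, cond_5.
[3] (i) [publish_ok :- cache_stale, gen_docs.]; (xiii) [compile_c :- run_unit, cache_hit, artifact_signed.]. ⇒ new: publish_ok, compile_c.
[4] (vi) [compile_b :- compile_c, cache_hit, cache_stale.]. ⇒ new: compile_b.
compile_b first appears in round 4.

4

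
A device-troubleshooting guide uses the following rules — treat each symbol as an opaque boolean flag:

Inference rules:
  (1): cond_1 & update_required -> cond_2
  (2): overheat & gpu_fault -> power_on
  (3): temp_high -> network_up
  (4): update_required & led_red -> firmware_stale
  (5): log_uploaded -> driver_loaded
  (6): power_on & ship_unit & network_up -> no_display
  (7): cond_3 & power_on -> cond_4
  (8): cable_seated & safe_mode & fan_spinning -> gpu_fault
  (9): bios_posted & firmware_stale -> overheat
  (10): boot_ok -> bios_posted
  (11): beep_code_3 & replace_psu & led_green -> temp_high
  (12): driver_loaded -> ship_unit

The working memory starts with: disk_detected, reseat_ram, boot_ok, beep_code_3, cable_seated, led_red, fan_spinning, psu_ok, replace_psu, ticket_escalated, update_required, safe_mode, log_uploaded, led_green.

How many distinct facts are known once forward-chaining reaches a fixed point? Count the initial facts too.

24

Round 1: (4) [update_required & led_red -> firmware_stale]; (5) [log_uploaded -> driver_loaded]; (8) [cable_seated & safe_mode & fan_spinning -> gpu_fault]; (10) [boot_ok -> bios_posted]; (11) [beep_code_3 & replace_psu & led_green -> temp_high]. Adds firmware_stale, driver_loaded, gpu_fault, bios_posted, temp_high.
Round 2: (3) [temp_high -> network_up]; (9) [bios_posted & firmware_stale -> overheat]; (12) [driver_loaded -> ship_unit]. Adds network_up, overheat, ship_unit.
Round 3: (2) [overheat & gpu_fault -> power_on]. Adds power_on.
Round 4: (6) [power_on & ship_unit & network_up -> no_display]. Adds no_display.
Closure: {beep_code_3, bios_posted, boot_ok, cable_seated, disk_detected, driver_loaded, fan_spinning, firmware_stale, gpu_fault, led_green, led_red, log_uploaded, network_up, no_display, overheat, power_on, psu_ok, replace_psu, reseat_ram, safe_mode, ship_unit, temp_high, ticket_escalated, update_required} — 24 facts.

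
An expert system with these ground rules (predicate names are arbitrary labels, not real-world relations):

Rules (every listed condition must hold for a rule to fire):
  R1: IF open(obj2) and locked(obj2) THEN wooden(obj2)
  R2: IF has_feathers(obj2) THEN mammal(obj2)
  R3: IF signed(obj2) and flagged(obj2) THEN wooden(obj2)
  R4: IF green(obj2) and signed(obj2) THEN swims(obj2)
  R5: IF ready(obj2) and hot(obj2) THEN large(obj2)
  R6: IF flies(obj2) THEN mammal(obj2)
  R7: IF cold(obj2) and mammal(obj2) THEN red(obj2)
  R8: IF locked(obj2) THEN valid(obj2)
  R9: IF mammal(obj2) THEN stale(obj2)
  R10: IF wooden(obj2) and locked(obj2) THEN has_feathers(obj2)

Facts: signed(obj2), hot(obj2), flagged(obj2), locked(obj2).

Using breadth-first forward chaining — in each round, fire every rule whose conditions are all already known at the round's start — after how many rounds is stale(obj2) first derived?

Round 1: R3 [IF signed(obj2) and flagged(obj2) THEN wooden(obj2)]; R8 [IF locked(obj2) THEN valid(obj2)]. Adds wooden(obj2), valid(obj2).
Round 2: R10 [IF wooden(obj2) and locked(obj2) THEN has_feathers(obj2)]. Adds has_feathers(obj2).
Round 3: R2 [IF has_feathers(obj2) THEN mammal(obj2)]. Adds mammal(obj2).
Round 4: R9 [IF mammal(obj2) THEN stale(obj2)]. Adds stale(obj2).
stale(obj2) first appears in round 4.

4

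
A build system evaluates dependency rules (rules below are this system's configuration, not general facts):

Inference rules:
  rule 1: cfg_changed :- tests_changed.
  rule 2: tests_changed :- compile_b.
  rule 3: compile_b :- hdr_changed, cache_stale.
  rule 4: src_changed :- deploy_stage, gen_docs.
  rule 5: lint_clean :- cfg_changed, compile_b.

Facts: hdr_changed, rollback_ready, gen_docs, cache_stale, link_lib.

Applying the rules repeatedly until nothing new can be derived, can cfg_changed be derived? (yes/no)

yes

Round 1: rule 3 [compile_b :- hdr_changed, cache_stale.]. New: compile_b.
Round 2: rule 2 [tests_changed :- compile_b.]. New: tests_changed.
Round 3: rule 1 [cfg_changed :- tests_changed.]. New: cfg_changed.
Round 4: rule 5 [lint_clean :- cfg_changed, compile_b.]. New: lint_clean.
cfg_changed appears in round 3, so it is derivable.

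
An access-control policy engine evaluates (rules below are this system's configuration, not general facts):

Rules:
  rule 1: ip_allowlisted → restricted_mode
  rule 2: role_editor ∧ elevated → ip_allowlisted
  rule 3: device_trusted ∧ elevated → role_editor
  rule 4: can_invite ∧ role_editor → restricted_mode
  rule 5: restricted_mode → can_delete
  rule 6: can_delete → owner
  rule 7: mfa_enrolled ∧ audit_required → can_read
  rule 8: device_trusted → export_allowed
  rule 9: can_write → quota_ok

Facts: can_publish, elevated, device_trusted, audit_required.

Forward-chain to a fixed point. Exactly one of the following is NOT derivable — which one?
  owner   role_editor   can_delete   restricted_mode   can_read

Round 1: rule 3 [device_trusted ∧ elevated → role_editor]; rule 8 [device_trusted → export_allowed]. Adds role_editor, export_allowed.
Round 2: rule 2 [role_editor ∧ elevated → ip_allowlisted]. Adds ip_allowlisted.
Round 3: rule 1 [ip_allowlisted → restricted_mode]. Adds restricted_mode.
Round 4: rule 5 [restricted_mode → can_delete]. Adds can_delete.
Round 5: rule 6 [can_delete → owner]. Adds owner.
Derived: can_delete (round 4), restricted_mode (round 3), owner (round 5), role_editor (round 1). can_read never appears in any round.

can_read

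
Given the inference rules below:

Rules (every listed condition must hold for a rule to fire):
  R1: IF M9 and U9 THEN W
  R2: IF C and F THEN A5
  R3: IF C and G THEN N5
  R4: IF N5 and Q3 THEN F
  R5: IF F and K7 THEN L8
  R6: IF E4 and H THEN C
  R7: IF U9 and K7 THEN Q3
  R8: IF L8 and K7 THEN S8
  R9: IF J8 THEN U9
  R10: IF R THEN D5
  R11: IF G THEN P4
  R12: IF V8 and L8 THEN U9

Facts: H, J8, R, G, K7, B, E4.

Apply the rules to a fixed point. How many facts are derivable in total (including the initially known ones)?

17

Round 1 fires R6, R9, R10, R11, giving C, U9, D5, P4.
Round 2 fires R3, R7, giving N5, Q3.
Round 3 fires R4, giving F.
Round 4 fires R2, R5, giving A5, L8.
Round 5 fires R8, giving S8.
Closure: {A5, B, C, D5, E4, F, G, H, J8, K7, L8, N5, P4, Q3, R, S8, U9} — 17 facts.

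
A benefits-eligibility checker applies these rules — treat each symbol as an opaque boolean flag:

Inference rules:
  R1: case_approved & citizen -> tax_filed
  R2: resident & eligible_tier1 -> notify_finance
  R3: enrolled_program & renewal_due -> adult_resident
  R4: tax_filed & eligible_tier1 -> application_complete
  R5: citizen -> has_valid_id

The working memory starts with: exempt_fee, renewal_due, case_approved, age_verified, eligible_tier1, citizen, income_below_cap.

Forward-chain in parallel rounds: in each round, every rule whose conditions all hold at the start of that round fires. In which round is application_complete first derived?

Round 1: R1 [case_approved & citizen -> tax_filed]; R5 [citizen -> has_valid_id]. Adds tax_filed, has_valid_id.
Round 2: R4 [tax_filed & eligible_tier1 -> application_complete]. Adds application_complete.
application_complete first appears in round 2.

2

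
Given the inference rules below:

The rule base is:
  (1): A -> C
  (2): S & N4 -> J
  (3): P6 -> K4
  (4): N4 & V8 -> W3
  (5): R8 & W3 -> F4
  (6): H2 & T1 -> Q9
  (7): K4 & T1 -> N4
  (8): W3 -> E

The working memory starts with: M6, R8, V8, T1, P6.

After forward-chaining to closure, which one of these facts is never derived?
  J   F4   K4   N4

Round 1 fires (3), giving K4.
Round 2 fires (7), giving N4.
Round 3 fires (4), giving W3.
Round 4 fires (5), (8), giving F4, E.
Derived: F4 (round 4), N4 (round 2), K4 (round 1). J never appears in any round.

J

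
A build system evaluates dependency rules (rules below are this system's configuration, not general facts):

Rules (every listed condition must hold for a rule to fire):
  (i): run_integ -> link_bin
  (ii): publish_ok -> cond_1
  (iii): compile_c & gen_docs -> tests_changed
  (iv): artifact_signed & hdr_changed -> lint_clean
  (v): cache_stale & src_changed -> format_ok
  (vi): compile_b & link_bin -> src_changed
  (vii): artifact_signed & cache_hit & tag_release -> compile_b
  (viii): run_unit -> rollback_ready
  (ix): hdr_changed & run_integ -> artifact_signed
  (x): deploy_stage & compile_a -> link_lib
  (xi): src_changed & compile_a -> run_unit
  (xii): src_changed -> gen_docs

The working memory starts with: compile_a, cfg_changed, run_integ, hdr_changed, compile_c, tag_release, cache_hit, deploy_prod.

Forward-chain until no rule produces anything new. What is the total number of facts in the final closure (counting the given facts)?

Round 1: (i) [run_integ -> link_bin]; (ix) [hdr_changed & run_integ -> artifact_signed]. New: link_bin, artifact_signed.
Round 2: (iv) [artifact_signed & hdr_changed -> lint_clean]; (vii) [artifact_signed & cache_hit & tag_release -> compile_b]. New: lint_clean, compile_b.
Round 3: (vi) [compile_b & link_bin -> src_changed]. New: src_changed.
Round 4: (xi) [src_changed & compile_a -> run_unit]; (xii) [src_changed -> gen_docs]. New: run_unit, gen_docs.
Round 5: (iii) [compile_c & gen_docs -> tests_changed]; (viii) [run_unit -> rollback_ready]. New: tests_changed, rollback_ready.
Closure: {artifact_signed, cache_hit, cfg_changed, compile_a, compile_b, compile_c, deploy_prod, gen_docs, hdr_changed, link_bin, lint_clean, rollback_ready, run_integ, run_unit, src_changed, tag_release, tests_changed} — 17 facts.

17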